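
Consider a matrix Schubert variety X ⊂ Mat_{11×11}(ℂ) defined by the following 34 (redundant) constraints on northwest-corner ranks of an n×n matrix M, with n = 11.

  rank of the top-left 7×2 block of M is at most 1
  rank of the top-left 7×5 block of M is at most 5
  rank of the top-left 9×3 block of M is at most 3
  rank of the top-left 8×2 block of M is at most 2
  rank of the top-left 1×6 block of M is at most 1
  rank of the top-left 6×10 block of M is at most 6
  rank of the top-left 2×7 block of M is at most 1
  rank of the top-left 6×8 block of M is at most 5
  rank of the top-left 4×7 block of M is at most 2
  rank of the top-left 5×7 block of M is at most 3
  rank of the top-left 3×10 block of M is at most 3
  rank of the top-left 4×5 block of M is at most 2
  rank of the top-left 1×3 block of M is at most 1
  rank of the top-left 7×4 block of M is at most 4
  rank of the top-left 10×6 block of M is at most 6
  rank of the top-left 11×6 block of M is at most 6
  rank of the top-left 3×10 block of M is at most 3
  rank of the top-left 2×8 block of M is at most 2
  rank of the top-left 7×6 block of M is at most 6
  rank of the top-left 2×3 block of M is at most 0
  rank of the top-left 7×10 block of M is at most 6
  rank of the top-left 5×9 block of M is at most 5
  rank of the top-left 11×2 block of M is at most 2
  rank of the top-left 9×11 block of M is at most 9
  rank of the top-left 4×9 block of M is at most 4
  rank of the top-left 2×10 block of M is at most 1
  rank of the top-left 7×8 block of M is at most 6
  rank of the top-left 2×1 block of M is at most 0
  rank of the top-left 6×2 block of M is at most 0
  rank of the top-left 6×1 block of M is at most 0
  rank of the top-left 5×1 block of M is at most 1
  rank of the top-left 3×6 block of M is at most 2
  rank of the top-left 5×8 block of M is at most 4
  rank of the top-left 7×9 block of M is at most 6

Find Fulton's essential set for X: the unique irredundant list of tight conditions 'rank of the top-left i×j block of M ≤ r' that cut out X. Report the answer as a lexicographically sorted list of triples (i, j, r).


Rank table r_w(11×11) implied by the 34 constraints:

  i=1: 0  0  0  1  1  1  1  1  1  1  1
  i=2: 0  0  0  1  1  1  1  1  1  1  2
  i=3: 0  0  1  2  2  2  2  2  2  2  3
  i=4: 0  0  1  2  2  2  2  3  3  3  4
  i=5: 0  0  1  2  3  3  3  4  4  4  5
  i=6: 0  0  1  2  3  4  4  5  5  5  6
  i=7: 1  1  2  3  4  5  5  6  6  6  7
  i=8: 1  2  3  4  5  6  6  7  7  7  8
  i=9: 1  2  3  4  5  6  7  8  8  8  9
  i=10: 1  2  3  4  5  6  7  8  9  9  10
  i=11: 1  2  3  4  5  6  7  8  9  10  11

giving w = (4, 11, 3, 8, 5, 6, 1, 2, 7, 9, 10) via Δ²R.

D(w) has 23 cells with 4 SE-corners; essential set:

[(2, 3, 0), (2, 10, 1), (4, 7, 2), (6, 2, 0)]


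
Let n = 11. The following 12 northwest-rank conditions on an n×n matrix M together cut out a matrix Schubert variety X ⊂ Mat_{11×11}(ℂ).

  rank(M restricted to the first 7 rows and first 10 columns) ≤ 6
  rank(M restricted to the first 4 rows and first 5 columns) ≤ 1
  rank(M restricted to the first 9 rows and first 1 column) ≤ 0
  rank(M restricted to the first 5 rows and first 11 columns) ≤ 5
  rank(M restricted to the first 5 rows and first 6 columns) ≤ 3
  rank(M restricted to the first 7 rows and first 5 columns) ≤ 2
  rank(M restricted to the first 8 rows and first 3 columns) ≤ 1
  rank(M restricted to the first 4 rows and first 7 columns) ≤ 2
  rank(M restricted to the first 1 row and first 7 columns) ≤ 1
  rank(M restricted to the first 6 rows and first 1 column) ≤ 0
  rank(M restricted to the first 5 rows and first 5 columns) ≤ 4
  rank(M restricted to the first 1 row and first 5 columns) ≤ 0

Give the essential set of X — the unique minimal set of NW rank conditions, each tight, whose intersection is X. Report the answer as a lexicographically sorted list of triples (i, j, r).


Propagating the 12 rank bounds to every northwest block:

  R[1]: 0  0  0  0  0  1  1  1  1  1  1
  R[2]: 0  1  1  1  1  2  2  2  2  2  2
  R[3]: 0  1  1  1  1  2  2  3  3  3  3
  R[4]: 0  1  1  1  1  2  2  3  4  4  4
  R[5]: 0  1  1  2  2  3  3  4  5  5  5
  R[6]: 0  1  1  2  2  3  4  5  6  6  6
  R[7]: 0  1  1  2  2  3  4  5  6  6  7
  R[8]: 0  1  1  2  3  4  5  6  7  7  8
  R[9]: 0  1  2  3  4  5  6  7  8  8  9
  R[10]: 1  2  3  4  5  6  7  8  9  9  10
  R[11]: 1  2  3  4  5  6  7  8  9  10  11

the unique w with this rank table is (6, 2, 8, 9, 4, 7, 11, 5, 3, 1, 10).

7 SE-corners of the 28-cell Rothe diagram give Ess(w):

[(1, 5, 0), (4, 5, 1), (4, 7, 2), (7, 5, 2), (7, 10, 6), (8, 3, 1), (9, 1, 0)]


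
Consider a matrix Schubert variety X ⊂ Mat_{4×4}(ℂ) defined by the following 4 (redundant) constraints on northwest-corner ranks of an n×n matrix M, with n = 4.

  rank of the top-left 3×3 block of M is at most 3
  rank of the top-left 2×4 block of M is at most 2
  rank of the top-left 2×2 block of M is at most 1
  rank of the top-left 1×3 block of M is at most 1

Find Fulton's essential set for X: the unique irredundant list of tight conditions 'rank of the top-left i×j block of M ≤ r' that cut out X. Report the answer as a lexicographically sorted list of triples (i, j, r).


Recovering R(i,j) via the rank-extension bound from the 4 conditions:

  1 1 1 1
  1 1 2 2
  1 2 3 3
  1 2 3 4

so w = (1, 3, 2, 4).

D(w) has 1 cell with 1 SE-corner; essential set:

[(2, 2, 1)]


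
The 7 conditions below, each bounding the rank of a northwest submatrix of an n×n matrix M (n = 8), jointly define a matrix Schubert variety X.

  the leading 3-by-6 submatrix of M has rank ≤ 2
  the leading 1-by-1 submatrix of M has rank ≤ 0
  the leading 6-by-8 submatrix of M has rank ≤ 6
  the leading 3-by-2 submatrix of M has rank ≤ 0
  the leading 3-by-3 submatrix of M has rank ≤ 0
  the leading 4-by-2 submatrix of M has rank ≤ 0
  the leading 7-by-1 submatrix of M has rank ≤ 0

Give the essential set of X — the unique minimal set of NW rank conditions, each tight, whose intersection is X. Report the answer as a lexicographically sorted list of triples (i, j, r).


The tightest implied rank at each (i,j), from the 7 conditions:

  i=1: 0 0 0 1 1 1 1 1
  i=2: 0 0 0 1 2 2 2 2
  i=3: 0 0 0 1 2 2 3 3
  i=4: 0 0 1 2 3 3 4 4
  i=5: 0 1 2 3 4 4 5 5
  i=6: 0 1 2 3 4 5 6 6
  i=7: 0 1 2 3 4 5 6 7
  i=8: 1 2 3 4 5 6 7 8

so w = (4, 5, 7, 3, 2, 6, 8, 1).

Fulton essential set (4 of the 15 Rothe cells):

[(3, 3, 0), (3, 6, 2), (4, 2, 0), (7, 1, 0)]


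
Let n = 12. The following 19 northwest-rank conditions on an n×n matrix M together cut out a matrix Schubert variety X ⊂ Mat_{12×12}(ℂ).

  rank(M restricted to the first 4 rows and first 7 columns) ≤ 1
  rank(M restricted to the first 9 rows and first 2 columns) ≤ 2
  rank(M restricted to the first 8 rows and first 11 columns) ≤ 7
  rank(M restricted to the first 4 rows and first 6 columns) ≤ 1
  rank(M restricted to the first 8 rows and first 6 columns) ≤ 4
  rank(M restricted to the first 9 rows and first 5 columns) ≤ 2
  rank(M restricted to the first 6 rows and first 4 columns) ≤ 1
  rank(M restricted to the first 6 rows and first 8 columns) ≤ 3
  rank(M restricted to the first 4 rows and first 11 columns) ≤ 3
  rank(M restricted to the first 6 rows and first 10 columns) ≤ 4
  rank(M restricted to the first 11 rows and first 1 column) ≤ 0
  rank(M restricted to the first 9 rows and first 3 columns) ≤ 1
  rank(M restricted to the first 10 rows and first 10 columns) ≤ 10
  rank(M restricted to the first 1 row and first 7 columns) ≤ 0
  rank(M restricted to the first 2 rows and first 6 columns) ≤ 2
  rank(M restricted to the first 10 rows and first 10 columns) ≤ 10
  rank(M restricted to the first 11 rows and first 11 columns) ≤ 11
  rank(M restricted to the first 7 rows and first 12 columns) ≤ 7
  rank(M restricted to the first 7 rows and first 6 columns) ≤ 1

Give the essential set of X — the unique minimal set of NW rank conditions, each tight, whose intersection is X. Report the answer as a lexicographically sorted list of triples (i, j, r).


Propagating the 19 rank bounds to every northwest block:

  0, 0, 0, 0, 0, 0, 0, 1, 1, 1, 1, 1
  0, 1, 1, 1, 1, 1, 1, 2, 2, 2, 2, 2
  0, 1, 1, 1, 1, 1, 1, 2, 3, 3, 3, 3
  0, 1, 1, 1, 1, 1, 1, 2, 3, 3, 3, 4
  0, 1, 1, 1, 1, 1, 2, 3, 4, 4, 4, 5
  0, 1, 1, 1, 1, 1, 2, 3, 4, 4, 5, 6
  0, 1, 1, 1, 1, 1, 2, 3, 4, 5, 6, 7
  0, 1, 1, 2, 2, 2, 3, 4, 5, 6, 7, 8
  0, 1, 1, 2, 2, 3, 4, 5, 6, 7, 8, 9
  0, 1, 2, 3, 3, 4, 5, 6, 7, 8, 9, 10
  0, 1, 2, 3, 4, 5, 6, 7, 8, 9, 10, 11
  1, 2, 3, 4, 5, 6, 7, 8, 9, 10, 11, 12

second differences of R give the permutation w = (8, 2, 9, 12, 7, 11, 10, 4, 6, 3, 5, 1).

Fulton essential set (8 of the 45 Rothe cells):

[(1, 7, 0), (4, 7, 1), (4, 11, 3), (6, 10, 4), (7, 6, 1), (9, 3, 1), (9, 5, 2), (11, 1, 0)]


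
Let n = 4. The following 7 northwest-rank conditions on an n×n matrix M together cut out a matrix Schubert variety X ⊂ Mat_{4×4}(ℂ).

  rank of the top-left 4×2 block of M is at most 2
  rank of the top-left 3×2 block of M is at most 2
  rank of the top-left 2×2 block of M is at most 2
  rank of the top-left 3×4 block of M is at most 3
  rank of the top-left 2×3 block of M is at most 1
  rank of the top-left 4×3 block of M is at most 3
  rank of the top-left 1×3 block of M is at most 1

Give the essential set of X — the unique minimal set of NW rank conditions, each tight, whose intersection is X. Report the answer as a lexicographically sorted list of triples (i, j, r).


Rank table r_w(4×4) implied by the 7 constraints:

  row 1: 1  1  1  1
  row 2: 1  1  1  2
  row 3: 1  2  2  3
  row 4: 1  2  3  4

so w = (1, 4, 2, 3).

1 SE-corner of the 2-cell Rothe diagram gives Ess(w):

[(2, 3, 1)]


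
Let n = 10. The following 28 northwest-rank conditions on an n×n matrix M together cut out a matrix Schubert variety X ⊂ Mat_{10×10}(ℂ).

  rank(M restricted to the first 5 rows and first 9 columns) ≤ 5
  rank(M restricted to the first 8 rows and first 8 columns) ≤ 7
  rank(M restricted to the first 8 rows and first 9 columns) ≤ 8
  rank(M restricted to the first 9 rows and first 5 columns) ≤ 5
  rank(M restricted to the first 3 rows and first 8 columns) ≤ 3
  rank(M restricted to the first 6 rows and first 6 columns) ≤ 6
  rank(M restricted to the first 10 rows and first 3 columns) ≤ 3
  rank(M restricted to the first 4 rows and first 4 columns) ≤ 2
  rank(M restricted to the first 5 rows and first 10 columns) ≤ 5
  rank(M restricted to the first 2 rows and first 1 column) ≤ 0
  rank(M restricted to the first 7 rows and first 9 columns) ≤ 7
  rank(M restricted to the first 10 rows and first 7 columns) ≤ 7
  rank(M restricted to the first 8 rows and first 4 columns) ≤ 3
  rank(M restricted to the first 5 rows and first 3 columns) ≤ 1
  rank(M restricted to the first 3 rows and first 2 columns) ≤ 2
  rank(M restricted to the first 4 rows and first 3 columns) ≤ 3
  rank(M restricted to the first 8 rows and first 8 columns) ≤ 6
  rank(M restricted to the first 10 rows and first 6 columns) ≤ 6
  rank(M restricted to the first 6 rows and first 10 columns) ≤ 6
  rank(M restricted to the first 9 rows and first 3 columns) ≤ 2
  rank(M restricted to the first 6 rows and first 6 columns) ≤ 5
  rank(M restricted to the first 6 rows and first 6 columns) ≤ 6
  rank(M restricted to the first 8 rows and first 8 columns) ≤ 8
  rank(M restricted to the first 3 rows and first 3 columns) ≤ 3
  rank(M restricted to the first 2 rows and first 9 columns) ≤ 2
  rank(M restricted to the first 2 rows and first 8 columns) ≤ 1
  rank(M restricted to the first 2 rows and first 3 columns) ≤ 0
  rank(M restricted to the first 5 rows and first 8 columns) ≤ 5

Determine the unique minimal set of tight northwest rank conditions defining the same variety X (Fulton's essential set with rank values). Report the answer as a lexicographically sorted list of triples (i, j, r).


Reconstructing r_w from the 28 given conditions:

  i=1: 0, 0, 0, 1, 1, 1, 1, 1, 1, 1
  i=2: 0, 0, 0, 1, 1, 1, 1, 1, 2, 2
  i=3: 1, 1, 1, 2, 2, 2, 2, 2, 3, 3
  i=4: 1, 1, 1, 2, 3, 3, 3, 3, 4, 4
  i=5: 1, 1, 1, 2, 3, 4, 4, 4, 5, 5
  i=6: 1, 2, 2, 3, 4, 5, 5, 5, 6, 6
  i=7: 1, 2, 2, 3, 4, 5, 6, 6, 7, 7
  i=8: 1, 2, 2, 3, 4, 5, 6, 6, 7, 8
  i=9: 1, 2, 2, 3, 4, 5, 6, 7, 8, 9
  i=10: 1, 2, 3, 4, 5, 6, 7, 8, 9, 10

so w = (4, 9, 1, 5, 6, 2, 7, 10, 8, 3).

|D(w)|=18, |Ess(w)|=5:

[(2, 3, 0), (2, 8, 1), (5, 3, 1), (8, 8, 6), (9, 3, 2)]


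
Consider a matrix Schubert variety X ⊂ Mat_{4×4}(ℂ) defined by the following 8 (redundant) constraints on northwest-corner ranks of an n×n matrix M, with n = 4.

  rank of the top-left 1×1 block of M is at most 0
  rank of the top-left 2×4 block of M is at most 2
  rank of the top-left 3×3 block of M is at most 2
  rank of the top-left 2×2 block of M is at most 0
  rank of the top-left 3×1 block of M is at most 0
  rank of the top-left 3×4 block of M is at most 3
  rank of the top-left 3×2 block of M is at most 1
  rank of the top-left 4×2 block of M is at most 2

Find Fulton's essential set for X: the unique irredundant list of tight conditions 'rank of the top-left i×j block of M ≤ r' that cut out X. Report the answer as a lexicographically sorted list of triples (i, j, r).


Propagating the 8 rank bounds to every northwest block:

  R[1]: 0, 0, 1, 1
  R[2]: 0, 0, 1, 2
  R[3]: 0, 1, 2, 3
  R[4]: 1, 2, 3, 4

giving w = (3, 4, 2, 1) via Δ²R.

|D(w)|=5, |Ess(w)|=2:

[(2, 2, 0), (3, 1, 0)]


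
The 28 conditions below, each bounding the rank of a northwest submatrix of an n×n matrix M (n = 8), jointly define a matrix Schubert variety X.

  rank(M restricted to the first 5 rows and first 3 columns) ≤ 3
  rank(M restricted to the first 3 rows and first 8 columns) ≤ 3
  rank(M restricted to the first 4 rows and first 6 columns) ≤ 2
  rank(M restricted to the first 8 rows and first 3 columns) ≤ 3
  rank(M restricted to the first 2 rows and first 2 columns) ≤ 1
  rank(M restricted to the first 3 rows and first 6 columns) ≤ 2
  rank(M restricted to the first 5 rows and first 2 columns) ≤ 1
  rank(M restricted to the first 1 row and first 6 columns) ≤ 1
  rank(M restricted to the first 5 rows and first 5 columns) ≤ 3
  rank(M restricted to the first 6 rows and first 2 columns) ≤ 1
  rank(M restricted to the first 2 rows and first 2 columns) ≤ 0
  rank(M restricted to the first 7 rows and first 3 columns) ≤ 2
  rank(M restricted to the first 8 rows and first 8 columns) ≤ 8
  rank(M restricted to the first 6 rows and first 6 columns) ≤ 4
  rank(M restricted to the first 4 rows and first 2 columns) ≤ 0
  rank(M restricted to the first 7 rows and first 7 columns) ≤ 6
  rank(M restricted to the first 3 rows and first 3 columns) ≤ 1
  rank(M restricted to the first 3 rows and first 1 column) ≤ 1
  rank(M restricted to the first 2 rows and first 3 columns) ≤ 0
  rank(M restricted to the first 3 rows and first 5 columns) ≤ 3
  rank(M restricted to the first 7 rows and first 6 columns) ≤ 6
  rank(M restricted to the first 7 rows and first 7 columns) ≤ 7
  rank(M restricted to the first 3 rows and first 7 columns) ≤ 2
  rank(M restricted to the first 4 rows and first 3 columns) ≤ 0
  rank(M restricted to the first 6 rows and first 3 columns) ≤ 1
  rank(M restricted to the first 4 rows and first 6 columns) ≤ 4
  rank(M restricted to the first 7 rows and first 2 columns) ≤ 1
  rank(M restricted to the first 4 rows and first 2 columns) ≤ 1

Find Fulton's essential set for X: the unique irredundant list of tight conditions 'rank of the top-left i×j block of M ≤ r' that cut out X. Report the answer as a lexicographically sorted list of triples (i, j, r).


The tightest implied rank at each (i,j), from the 28 conditions:

  0, 0, 0, 1, 1, 1, 1, 1
  0, 0, 0, 1, 2, 2, 2, 2
  0, 0, 0, 1, 2, 2, 2, 3
  0, 0, 0, 1, 2, 2, 3, 4
  1, 1, 1, 2, 3, 3, 4, 5
  1, 1, 1, 2, 3, 4, 5, 6
  1, 1, 2, 3, 4, 5, 6, 7
  1, 2, 3, 4, 5, 6, 7, 8

the unique w with this rank table is (4, 5, 8, 7, 1, 6, 3, 2).

5 SE-corners of the 18-cell Rothe diagram give Ess(w):

[(3, 7, 2), (4, 3, 0), (4, 6, 2), (6, 3, 1), (7, 2, 1)]


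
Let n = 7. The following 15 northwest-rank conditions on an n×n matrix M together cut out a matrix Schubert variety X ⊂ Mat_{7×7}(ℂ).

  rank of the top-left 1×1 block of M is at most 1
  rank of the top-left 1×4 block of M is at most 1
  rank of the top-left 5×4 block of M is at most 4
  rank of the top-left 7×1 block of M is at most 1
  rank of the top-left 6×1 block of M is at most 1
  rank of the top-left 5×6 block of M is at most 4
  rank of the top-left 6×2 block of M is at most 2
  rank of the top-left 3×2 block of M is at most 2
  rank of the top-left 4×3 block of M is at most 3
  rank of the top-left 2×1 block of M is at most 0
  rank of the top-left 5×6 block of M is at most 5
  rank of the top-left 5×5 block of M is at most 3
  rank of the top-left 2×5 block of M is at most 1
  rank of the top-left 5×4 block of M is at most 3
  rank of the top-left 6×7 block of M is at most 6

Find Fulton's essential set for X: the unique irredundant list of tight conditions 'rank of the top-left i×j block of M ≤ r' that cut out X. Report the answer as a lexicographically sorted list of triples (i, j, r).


Propagating the 15 rank bounds to every northwest block:

  0 1 1 1 1 1 1
  0 1 1 1 1 2 2
  1 2 2 2 2 3 3
  1 2 3 3 3 4 4
  1 2 3 3 3 4 5
  1 2 3 4 4 5 6
  1 2 3 4 5 6 7

so w = (2, 6, 1, 3, 7, 4, 5).

Rothe diagram D(w) (7 cells), 3 SE-corners (essential conditions):

[(2, 1, 0), (2, 5, 1), (5, 5, 3)]


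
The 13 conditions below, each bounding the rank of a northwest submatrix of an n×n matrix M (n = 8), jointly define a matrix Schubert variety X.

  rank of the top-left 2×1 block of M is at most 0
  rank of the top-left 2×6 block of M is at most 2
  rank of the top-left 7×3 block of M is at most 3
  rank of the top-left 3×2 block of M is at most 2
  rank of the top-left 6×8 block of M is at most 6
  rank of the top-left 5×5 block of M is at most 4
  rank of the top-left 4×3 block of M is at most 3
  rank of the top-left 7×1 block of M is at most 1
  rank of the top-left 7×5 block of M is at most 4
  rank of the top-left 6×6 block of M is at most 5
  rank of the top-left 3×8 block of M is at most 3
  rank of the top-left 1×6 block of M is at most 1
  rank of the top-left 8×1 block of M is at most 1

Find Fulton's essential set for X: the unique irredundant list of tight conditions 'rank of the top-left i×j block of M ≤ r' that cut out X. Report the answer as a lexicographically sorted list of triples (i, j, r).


Rank table r_w(8×8) implied by the 13 constraints:

  R[1]: 0 1 1 1 1 1 1 1
  R[2]: 0 1 2 2 2 2 2 2
  R[3]: 1 2 3 3 3 3 3 3
  R[4]: 1 2 3 4 4 4 4 4
  R[5]: 1 2 3 4 4 5 5 5
  R[6]: 1 2 3 4 4 5 6 6
  R[7]: 1 2 3 4 4 5 6 7
  R[8]: 1 2 3 4 5 6 7 8

giving w = (2, 3, 1, 4, 6, 7, 8, 5) via Δ²R.

D(w) has 5 cells with 2 SE-corners; essential set:

[(2, 1, 0), (7, 5, 4)]


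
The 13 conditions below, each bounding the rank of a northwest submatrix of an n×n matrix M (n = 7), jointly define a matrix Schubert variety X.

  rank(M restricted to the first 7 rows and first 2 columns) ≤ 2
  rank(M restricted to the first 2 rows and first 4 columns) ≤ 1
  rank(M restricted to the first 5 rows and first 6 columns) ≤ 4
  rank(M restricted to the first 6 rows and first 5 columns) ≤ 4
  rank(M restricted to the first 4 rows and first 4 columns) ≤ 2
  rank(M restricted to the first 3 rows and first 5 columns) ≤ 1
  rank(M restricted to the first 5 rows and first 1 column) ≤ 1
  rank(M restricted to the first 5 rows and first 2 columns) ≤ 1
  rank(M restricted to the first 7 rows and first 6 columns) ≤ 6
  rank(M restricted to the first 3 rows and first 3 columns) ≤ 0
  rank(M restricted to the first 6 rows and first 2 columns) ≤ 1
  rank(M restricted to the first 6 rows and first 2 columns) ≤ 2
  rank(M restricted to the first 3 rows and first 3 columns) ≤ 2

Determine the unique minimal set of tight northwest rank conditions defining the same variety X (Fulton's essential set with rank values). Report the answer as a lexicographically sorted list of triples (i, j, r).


Rank table r_w(7×7) implied by the 13 constraints:

  row 1: 0, 0, 0, 1, 1, 1, 1
  row 2: 0, 0, 0, 1, 1, 2, 2
  row 3: 0, 0, 0, 1, 1, 2, 3
  row 4: 1, 1, 1, 2, 2, 3, 4
  row 5: 1, 1, 2, 3, 3, 4, 5
  row 6: 1, 1, 2, 3, 4, 5, 6
  row 7: 1, 2, 3, 4, 5, 6, 7

so w = (4, 6, 7, 1, 3, 5, 2).

Fulton essential set (3 of the 13 Rothe cells):

[(3, 3, 0), (3, 5, 1), (6, 2, 1)]


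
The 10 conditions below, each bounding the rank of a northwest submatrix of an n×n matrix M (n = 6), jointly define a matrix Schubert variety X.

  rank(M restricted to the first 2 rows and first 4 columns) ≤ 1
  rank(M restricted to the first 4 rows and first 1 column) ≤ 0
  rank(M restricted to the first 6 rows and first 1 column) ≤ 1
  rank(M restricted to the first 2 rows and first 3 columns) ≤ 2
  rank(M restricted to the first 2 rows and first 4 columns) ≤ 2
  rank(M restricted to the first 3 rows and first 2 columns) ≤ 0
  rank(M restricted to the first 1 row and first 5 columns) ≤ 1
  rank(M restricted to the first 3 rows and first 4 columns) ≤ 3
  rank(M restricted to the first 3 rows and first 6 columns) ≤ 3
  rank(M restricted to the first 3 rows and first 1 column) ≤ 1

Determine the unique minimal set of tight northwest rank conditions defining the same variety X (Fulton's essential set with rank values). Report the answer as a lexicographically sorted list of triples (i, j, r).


The tightest implied rank at each (i,j), from the 10 conditions:

  i=1: 0, 0, 1, 1, 1, 1
  i=2: 0, 0, 1, 1, 2, 2
  i=3: 0, 0, 1, 2, 3, 3
  i=4: 0, 1, 2, 3, 4, 4
  i=5: 1, 2, 3, 4, 5, 5
  i=6: 1, 2, 3, 4, 5, 6

so w = (3, 5, 4, 2, 1, 6).

Fulton essential set (3 of the 8 Rothe cells):

[(2, 4, 1), (3, 2, 0), (4, 1, 0)]


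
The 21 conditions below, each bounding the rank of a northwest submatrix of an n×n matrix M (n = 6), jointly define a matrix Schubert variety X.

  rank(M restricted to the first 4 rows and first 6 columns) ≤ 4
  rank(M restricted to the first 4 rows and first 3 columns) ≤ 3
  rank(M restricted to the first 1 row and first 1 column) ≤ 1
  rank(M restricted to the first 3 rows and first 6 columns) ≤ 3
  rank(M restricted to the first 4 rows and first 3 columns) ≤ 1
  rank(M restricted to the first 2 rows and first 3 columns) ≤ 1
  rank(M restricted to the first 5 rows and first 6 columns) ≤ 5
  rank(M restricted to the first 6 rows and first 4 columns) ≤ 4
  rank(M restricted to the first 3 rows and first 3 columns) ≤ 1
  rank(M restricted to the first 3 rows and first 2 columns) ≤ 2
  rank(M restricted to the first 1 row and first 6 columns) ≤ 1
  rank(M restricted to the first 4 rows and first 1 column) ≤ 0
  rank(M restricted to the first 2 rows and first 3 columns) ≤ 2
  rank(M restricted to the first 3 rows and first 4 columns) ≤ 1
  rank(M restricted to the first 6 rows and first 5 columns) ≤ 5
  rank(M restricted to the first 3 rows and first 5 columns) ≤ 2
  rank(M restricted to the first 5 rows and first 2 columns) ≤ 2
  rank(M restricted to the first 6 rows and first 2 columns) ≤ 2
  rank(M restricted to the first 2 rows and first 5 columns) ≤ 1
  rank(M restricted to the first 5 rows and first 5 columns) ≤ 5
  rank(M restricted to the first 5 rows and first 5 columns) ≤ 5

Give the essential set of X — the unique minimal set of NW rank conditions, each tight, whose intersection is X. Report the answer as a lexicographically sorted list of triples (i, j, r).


Propagating the 21 rank bounds to every northwest block:

  R[1]: 0 | 1 | 1 | 1 | 1 | 1
  R[2]: 0 | 1 | 1 | 1 | 1 | 2
  R[3]: 0 | 1 | 1 | 1 | 2 | 3
  R[4]: 0 | 1 | 1 | 2 | 3 | 4
  R[5]: 1 | 2 | 2 | 3 | 4 | 5
  R[6]: 1 | 2 | 3 | 4 | 5 | 6

hence w(1..6) = (2, 6, 5, 4, 1, 3).

4 SE-corners of the 10-cell Rothe diagram give Ess(w):

[(2, 5, 1), (3, 4, 1), (4, 1, 0), (4, 3, 1)]


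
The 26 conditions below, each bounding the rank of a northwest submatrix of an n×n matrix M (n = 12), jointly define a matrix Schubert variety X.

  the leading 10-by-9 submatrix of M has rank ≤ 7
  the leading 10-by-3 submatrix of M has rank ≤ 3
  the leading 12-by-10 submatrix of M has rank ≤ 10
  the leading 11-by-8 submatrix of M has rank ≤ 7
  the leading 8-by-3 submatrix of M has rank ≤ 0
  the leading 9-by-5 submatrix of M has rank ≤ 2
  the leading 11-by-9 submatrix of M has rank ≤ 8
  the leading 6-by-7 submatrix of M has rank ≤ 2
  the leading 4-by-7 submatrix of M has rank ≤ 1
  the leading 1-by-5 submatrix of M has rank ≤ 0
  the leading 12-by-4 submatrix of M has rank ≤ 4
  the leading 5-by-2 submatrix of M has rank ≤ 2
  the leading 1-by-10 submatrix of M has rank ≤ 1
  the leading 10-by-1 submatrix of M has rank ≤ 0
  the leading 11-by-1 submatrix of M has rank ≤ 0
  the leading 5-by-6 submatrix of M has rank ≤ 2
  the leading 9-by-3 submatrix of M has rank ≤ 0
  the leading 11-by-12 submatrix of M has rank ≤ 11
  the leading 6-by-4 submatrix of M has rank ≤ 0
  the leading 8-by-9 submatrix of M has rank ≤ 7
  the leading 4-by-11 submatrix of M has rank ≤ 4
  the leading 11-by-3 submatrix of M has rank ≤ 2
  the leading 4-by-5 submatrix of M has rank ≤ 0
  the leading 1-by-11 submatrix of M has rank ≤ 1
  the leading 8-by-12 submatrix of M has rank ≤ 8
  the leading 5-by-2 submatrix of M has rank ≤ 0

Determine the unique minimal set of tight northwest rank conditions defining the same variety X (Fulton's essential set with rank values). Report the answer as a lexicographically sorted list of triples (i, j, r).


Reconstructing r_w from the 26 given conditions:

  R[1]: 0 | 0 | 0 | 0 | 0 | 1 | 1 | 1 | 1 | 1 | 1 | 1
  R[2]: 0 | 0 | 0 | 0 | 0 | 1 | 1 | 2 | 2 | 2 | 2 | 2
  R[3]: 0 | 0 | 0 | 0 | 0 | 1 | 1 | 2 | 3 | 3 | 3 | 3
  R[4]: 0 | 0 | 0 | 0 | 0 | 1 | 1 | 2 | 3 | 4 | 4 | 4
  R[5]: 0 | 0 | 0 | 0 | 1 | 2 | 2 | 3 | 4 | 5 | 5 | 5
  R[6]: 0 | 0 | 0 | 0 | 1 | 2 | 2 | 3 | 4 | 5 | 6 | 6
  R[7]: 0 | 0 | 0 | 1 | 2 | 3 | 3 | 4 | 5 | 6 | 7 | 7
  R[8]: 0 | 0 | 0 | 1 | 2 | 3 | 4 | 5 | 6 | 7 | 8 | 8
  R[9]: 0 | 0 | 0 | 1 | 2 | 3 | 4 | 5 | 6 | 7 | 8 | 9
  R[10]: 0 | 1 | 1 | 2 | 3 | 4 | 5 | 6 | 7 | 8 | 9 | 10
  R[11]: 0 | 1 | 2 | 3 | 4 | 5 | 6 | 7 | 8 | 9 | 10 | 11
  R[12]: 1 | 2 | 3 | 4 | 5 | 6 | 7 | 8 | 9 | 10 | 11 | 12

the unique w with this rank table is (6, 8, 9, 10, 5, 11, 4, 7, 12, 2, 3, 1).

Rothe diagram D(w) (43 cells), 6 SE-corners (essential conditions):

[(4, 5, 0), (4, 7, 1), (6, 4, 0), (6, 7, 2), (9, 3, 0), (11, 1, 0)]


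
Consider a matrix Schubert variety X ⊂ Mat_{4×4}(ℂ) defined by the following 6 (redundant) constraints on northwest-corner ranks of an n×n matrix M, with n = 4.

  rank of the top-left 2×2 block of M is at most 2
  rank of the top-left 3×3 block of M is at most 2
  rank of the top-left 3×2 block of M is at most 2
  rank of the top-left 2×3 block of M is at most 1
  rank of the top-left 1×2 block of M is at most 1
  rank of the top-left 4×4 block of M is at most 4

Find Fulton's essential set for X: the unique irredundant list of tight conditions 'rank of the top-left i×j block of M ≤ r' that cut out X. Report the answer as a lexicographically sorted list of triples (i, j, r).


The tightest implied rank at each (i,j), from the 6 conditions:

  1 | 1 | 1 | 1
  1 | 1 | 1 | 2
  1 | 2 | 2 | 3
  1 | 2 | 3 | 4

reading off 1-entries of Δ²R: w = (1, 4, 2, 3).

Fulton essential set (1 of the 2 Rothe cells):

[(2, 3, 1)]


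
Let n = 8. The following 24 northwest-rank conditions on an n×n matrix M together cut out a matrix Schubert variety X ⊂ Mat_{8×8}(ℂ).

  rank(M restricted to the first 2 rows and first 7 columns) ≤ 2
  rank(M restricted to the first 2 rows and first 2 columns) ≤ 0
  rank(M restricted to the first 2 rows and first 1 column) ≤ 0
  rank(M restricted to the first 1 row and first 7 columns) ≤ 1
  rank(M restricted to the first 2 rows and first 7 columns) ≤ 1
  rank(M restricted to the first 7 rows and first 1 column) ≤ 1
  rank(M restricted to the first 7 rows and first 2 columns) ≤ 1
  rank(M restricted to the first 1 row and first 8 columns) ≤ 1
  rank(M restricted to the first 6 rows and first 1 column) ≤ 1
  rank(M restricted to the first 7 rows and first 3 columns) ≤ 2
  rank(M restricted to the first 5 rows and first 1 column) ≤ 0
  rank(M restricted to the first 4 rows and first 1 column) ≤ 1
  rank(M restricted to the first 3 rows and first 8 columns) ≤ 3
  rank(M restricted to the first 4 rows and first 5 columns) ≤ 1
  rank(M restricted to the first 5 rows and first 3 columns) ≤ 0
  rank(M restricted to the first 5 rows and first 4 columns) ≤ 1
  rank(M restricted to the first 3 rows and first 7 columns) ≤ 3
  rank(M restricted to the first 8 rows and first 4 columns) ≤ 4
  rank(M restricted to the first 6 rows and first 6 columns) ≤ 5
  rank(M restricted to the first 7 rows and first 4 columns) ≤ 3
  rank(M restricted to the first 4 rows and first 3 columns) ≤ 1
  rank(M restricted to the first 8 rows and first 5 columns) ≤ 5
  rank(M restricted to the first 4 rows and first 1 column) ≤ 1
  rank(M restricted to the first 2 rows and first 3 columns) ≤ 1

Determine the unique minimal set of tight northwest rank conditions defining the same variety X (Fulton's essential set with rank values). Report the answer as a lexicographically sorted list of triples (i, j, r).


The tightest implied rank at each (i,j), from the 24 conditions:

  i=1: 0, 0, 0, 1, 1, 1, 1, 1
  i=2: 0, 0, 0, 1, 1, 1, 1, 2
  i=3: 0, 0, 0, 1, 1, 2, 2, 3
  i=4: 0, 0, 0, 1, 1, 2, 3, 4
  i=5: 0, 0, 0, 1, 2, 3, 4, 5
  i=6: 1, 1, 1, 2, 3, 4, 5, 6
  i=7: 1, 1, 2, 3, 4, 5, 6, 7
  i=8: 1, 2, 3, 4, 5, 6, 7, 8

hence w(1..8) = (4, 8, 6, 7, 5, 1, 3, 2).

ℓ(w)=21; the 4 essential cells (i,j,r):

[(2, 7, 1), (4, 5, 1), (5, 3, 0), (7, 2, 1)]


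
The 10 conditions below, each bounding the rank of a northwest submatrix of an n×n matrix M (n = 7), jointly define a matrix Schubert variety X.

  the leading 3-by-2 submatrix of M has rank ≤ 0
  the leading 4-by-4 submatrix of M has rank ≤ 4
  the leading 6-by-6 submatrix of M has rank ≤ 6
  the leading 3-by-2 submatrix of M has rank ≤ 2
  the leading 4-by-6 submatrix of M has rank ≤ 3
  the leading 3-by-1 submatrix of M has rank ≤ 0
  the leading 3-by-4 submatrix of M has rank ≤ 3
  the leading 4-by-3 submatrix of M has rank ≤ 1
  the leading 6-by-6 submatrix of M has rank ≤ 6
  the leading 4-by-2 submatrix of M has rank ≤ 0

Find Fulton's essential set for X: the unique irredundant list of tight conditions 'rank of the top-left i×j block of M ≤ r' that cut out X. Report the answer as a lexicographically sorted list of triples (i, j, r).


Computing R[i][j] = min implied NW-rank bound (n=7, 10 conditions):

  R[1]: 0 0 1 1 1 1 1
  R[2]: 0 0 1 2 2 2 2
  R[3]: 0 0 1 2 3 3 3
  R[4]: 0 0 1 2 3 3 4
  R[5]: 1 1 2 3 4 4 5
  R[6]: 1 2 3 4 5 5 6
  R[7]: 1 2 3 4 5 6 7

the unique w with this rank table is (3, 4, 5, 7, 1, 2, 6).

Fulton essential set (2 of the 9 Rothe cells):

[(4, 2, 0), (4, 6, 3)]


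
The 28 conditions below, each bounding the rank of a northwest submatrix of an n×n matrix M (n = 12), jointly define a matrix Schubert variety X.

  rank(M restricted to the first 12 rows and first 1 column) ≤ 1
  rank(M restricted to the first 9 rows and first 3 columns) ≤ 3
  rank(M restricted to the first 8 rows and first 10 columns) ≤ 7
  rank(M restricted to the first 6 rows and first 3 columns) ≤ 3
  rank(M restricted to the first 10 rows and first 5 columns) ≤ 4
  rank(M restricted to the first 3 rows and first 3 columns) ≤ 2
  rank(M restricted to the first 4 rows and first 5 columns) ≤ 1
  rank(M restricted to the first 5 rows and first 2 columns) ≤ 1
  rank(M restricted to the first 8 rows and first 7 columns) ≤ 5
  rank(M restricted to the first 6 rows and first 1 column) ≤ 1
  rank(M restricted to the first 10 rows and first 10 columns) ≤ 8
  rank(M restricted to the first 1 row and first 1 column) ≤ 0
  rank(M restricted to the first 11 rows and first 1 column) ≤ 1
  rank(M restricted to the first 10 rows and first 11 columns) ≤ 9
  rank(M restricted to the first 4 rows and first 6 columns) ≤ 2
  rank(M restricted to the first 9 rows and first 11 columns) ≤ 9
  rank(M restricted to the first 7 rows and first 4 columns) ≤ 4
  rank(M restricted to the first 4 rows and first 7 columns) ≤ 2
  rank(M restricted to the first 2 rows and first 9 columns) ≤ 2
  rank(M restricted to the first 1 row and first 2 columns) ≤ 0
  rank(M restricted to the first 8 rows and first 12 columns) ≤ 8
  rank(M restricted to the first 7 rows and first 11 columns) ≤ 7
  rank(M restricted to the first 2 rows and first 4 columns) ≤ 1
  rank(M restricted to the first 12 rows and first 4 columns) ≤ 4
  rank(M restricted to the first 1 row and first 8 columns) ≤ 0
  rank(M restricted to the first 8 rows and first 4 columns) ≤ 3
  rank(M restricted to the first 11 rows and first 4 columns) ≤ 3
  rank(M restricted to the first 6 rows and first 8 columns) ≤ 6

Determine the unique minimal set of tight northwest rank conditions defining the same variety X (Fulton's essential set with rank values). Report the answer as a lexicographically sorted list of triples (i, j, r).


Computing R[i][j] = min implied NW-rank bound (n=12, 28 conditions):

  i=1: 0, 0, 0, 0, 0, 0, 0, 0, 1, 1, 1, 1
  i=2: 1, 1, 1, 1, 1, 1, 1, 1, 2, 2, 2, 2
  i=3: 1, 1, 1, 1, 1, 2, 2, 2, 3, 3, 3, 3
  i=4: 1, 1, 1, 1, 1, 2, 2, 3, 4, 4, 4, 4
  i=5: 1, 1, 2, 2, 2, 3, 3, 4, 5, 5, 5, 5
  i=6: 1, 2, 3, 3, 3, 4, 4, 5, 6, 6, 6, 6
  i=7: 1, 2, 3, 3, 4, 5, 5, 6, 7, 7, 7, 7
  i=8: 1, 2, 3, 3, 4, 5, 5, 6, 7, 7, 8, 8
  i=9: 1, 2, 3, 3, 4, 5, 6, 7, 8, 8, 9, 9
  i=10: 1, 2, 3, 3, 4, 5, 6, 7, 8, 8, 9, 10
  i=11: 1, 2, 3, 3, 4, 5, 6, 7, 8, 9, 10, 11
  i=12: 1, 2, 3, 4, 5, 6, 7, 8, 9, 10, 11, 12

hence w(1..12) = (9, 1, 6, 8, 3, 2, 5, 11, 7, 12, 10, 4).

|D(w)|=26, |Ess(w)|=8:

[(1, 8, 0), (4, 5, 1), (4, 7, 2), (5, 2, 1), (8, 7, 5), (8, 10, 7), (10, 10, 8), (11, 4, 3)]


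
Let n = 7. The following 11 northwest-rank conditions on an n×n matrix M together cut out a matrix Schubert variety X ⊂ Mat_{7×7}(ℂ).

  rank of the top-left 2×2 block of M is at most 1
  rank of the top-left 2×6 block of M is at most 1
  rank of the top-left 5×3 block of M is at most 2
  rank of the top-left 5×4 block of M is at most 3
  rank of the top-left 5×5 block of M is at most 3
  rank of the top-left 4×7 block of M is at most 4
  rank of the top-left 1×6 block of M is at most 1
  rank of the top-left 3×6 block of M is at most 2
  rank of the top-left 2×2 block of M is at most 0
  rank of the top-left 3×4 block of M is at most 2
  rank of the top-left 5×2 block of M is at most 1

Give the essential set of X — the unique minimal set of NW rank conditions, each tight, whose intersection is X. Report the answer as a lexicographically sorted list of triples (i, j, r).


Recovering R(i,j) via the rank-extension bound from the 11 conditions:

  R[1]: 0 0 1 1 1 1 1
  R[2]: 0 0 1 1 1 1 2
  R[3]: 1 1 2 2 2 2 3
  R[4]: 1 1 2 3 3 3 4
  R[5]: 1 1 2 3 3 4 5
  R[6]: 1 2 3 4 4 5 6
  R[7]: 1 2 3 4 5 6 7

so w = (3, 7, 1, 4, 6, 2, 5).

D(w) has 10 cells with 4 SE-corners; essential set:

[(2, 2, 0), (2, 6, 1), (5, 2, 1), (5, 5, 3)]


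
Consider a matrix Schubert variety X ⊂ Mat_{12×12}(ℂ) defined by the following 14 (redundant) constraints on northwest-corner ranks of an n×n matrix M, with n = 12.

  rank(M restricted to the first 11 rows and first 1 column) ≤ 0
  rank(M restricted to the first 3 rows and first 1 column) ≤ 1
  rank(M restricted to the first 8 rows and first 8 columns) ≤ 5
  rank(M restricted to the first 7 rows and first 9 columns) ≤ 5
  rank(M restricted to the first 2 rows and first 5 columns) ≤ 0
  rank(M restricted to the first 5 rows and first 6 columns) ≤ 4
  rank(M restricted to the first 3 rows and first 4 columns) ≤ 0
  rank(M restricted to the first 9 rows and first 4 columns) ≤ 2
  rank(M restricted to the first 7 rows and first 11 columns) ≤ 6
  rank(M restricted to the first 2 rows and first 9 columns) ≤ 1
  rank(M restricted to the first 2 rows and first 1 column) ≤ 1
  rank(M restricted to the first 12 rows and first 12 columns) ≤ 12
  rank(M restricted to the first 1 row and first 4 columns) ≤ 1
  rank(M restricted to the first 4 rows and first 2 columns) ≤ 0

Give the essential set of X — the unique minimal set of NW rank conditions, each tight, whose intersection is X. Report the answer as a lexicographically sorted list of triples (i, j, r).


Reconstructing r_w from the 14 given conditions:

  0  0  0  0  0  1  1  1  1  1  1  1
  0  0  0  0  0  1  1  1  1  2  2  2
  0  0  0  0  1  2  2  2  2  3  3  3
  0  0  1  1  2  3  3  3  3  4  4  4
  0  1  2  2  3  4  4  4  4  5  5  5
  0  1  2  2  3  4  5  5  5  6  6  6
  0  1  2  2  3  4  5  5  5  6  6  7
  0  1  2  2  3  4  5  5  6  7  7  8
  0  1  2  2  3  4  5  6  7  8  8  9
  0  1  2  3  4  5  6  7  8  9  9  10
  0  1  2  3  4  5  6  7  8  9  10  11
  1  2  3  4  5  6  7  8  9  10  11  12

reading off 1-entries of Δ²R: w = (6, 10, 5, 3, 2, 7, 12, 9, 8, 4, 11, 1).

|D(w)|=34, |Ess(w)|=9:

[(2, 5, 0), (2, 9, 1), (3, 4, 0), (4, 2, 0), (7, 9, 5), (7, 11, 6), (8, 8, 5), (9, 4, 2), (11, 1, 0)]


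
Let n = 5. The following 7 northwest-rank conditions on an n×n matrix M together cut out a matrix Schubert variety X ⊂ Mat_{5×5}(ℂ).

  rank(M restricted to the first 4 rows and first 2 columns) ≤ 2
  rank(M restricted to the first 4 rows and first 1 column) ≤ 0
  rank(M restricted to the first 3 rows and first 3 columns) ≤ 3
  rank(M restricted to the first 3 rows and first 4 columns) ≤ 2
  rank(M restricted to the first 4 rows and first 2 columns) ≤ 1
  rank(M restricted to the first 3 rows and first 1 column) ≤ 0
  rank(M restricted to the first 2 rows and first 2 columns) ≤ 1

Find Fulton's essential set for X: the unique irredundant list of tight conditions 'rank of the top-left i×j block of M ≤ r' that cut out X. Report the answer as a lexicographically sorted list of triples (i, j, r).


Reconstructing r_w from the 7 given conditions:

  0, 1, 1, 1, 1
  0, 1, 2, 2, 2
  0, 1, 2, 2, 3
  0, 1, 2, 3, 4
  1, 2, 3, 4, 5

second differences of R give the permutation w = (2, 3, 5, 4, 1).

ℓ(w)=5; the 2 essential cells (i,j,r):

[(3, 4, 2), (4, 1, 0)]


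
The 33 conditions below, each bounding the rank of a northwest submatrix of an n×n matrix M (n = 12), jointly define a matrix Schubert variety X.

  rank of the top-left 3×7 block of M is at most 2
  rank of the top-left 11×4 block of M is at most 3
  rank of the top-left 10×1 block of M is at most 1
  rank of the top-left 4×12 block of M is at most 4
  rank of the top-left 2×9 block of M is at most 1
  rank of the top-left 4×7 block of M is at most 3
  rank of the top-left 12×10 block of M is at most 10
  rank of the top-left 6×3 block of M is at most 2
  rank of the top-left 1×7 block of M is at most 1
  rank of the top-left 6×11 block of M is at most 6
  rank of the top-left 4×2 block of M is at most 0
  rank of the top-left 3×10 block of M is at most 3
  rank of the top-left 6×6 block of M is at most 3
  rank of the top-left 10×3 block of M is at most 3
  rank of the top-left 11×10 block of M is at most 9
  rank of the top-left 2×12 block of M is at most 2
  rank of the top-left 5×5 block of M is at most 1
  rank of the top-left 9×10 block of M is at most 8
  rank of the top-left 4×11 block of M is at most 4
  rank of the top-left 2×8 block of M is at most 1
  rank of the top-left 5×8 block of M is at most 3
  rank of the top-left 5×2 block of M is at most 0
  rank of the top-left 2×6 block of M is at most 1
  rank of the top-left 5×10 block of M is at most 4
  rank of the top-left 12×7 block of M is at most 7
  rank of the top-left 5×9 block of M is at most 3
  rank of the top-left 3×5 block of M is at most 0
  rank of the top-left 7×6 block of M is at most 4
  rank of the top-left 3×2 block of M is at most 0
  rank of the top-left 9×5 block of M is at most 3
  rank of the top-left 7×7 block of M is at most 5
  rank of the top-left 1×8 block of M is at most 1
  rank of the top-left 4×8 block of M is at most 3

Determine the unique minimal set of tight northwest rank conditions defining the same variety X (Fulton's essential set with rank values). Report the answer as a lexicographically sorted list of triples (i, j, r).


Rank table r_w(12×12) implied by the 33 constraints:

  row 1: 0, 0, 0, 0, 0, 1, 1, 1, 1, 1, 1, 1
  row 2: 0, 0, 0, 0, 0, 1, 1, 1, 1, 2, 2, 2
  row 3: 0, 0, 0, 0, 0, 1, 2, 2, 2, 3, 3, 3
  row 4: 0, 0, 1, 1, 1, 2, 3, 3, 3, 4, 4, 4
  row 5: 0, 0, 1, 1, 1, 2, 3, 3, 3, 4, 5, 5
  row 6: 1, 1, 2, 2, 2, 3, 4, 4, 4, 5, 6, 6
  row 7: 1, 2, 3, 3, 3, 4, 5, 5, 5, 6, 7, 7
  row 8: 1, 2, 3, 3, 3, 4, 5, 6, 6, 7, 8, 8
  row 9: 1, 2, 3, 3, 3, 4, 5, 6, 7, 8, 9, 9
  row 10: 1, 2, 3, 3, 4, 5, 6, 7, 8, 9, 10, 10
  row 11: 1, 2, 3, 3, 4, 5, 6, 7, 8, 9, 10, 11
  row 12: 1, 2, 3, 4, 5, 6, 7, 8, 9, 10, 11, 12

hence w(1..12) = (6, 10, 7, 3, 11, 1, 2, 8, 9, 5, 12, 4).

ℓ(w)=32; the 7 essential cells (i,j,r):

[(2, 9, 1), (3, 5, 0), (5, 2, 0), (5, 5, 1), (5, 9, 3), (9, 5, 3), (11, 4, 3)]
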